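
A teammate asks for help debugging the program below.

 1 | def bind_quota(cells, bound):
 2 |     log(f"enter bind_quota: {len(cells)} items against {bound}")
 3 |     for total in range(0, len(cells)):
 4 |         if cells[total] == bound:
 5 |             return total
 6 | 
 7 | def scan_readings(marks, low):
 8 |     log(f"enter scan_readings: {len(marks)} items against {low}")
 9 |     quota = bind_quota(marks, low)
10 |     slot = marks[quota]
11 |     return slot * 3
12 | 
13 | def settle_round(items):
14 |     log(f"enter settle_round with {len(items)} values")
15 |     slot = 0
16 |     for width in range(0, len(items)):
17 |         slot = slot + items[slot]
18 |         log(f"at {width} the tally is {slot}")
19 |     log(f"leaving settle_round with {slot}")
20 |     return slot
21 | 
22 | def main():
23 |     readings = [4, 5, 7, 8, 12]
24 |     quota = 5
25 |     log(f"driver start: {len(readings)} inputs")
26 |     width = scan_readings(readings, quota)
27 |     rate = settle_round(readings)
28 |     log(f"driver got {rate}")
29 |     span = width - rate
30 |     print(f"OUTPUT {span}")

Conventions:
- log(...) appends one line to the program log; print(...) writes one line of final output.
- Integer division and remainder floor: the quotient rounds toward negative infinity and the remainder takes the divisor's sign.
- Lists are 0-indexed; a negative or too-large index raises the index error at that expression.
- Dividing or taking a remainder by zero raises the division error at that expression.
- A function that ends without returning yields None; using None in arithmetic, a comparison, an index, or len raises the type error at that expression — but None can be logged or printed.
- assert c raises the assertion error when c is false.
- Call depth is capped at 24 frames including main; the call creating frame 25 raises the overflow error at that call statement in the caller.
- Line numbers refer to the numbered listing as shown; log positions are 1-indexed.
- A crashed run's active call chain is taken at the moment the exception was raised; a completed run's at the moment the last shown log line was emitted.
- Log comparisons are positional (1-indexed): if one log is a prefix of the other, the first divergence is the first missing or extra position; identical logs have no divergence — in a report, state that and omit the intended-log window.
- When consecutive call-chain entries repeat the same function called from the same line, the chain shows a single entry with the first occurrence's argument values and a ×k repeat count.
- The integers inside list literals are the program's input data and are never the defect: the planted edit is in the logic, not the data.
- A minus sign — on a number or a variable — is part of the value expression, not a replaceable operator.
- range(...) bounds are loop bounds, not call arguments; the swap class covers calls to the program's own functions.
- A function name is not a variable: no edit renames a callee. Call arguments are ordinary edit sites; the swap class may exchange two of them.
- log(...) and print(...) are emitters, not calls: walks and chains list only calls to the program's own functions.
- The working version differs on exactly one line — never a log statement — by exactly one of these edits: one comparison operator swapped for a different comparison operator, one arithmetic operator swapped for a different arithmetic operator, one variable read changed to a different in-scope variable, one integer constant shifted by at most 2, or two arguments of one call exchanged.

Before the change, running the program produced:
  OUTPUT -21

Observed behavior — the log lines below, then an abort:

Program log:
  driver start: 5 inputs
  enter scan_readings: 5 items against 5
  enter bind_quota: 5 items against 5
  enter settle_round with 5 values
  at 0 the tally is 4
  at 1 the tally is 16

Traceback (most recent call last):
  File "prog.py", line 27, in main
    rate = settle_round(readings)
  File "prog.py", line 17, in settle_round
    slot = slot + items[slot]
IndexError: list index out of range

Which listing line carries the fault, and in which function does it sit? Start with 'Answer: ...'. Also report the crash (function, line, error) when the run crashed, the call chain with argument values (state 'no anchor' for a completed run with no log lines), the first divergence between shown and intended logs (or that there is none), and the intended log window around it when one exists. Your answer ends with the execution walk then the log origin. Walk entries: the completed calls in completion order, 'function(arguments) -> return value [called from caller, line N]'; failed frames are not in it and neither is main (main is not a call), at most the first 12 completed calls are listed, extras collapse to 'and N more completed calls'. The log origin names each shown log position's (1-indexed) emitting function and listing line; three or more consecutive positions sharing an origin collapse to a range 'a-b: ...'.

Answer: the defect is in settle_round at line 17.
The tell: Position 6 is the first bad log line: 'at 1 the tally is 16' should read 'at 1 the tally is 9'.
Crash: settle_round, line 17, IndexError.
Call chain: main -> settle_round([4, 5, 7, 8, 12]) (called at line 27).
First divergence: position 6; shown 'at 1 the tally is 16' vs intended 'at 1 the tally is 9'.
Intended log window:
  4: enter settle_round with 5 values
  5: at 0 the tally is 4
  6: at 1 the tally is 9
  7: at 2 the tally is 16
Execution walk:
  bind_quota([4, 5, 7, 8, 12], 5) -> 1  [called from scan_readings, line 9]
  scan_readings([4, 5, 7, 8, 12], 5) -> 15  [called from main, line 26]
Origin of each log line:
  1: logged in main at line 25
  2: logged in scan_readings at line 8
  3: logged in bind_quota at line 2
  4: logged in settle_round at line 14
  5: logged in settle_round at line 18
  6: logged in settle_round at line 18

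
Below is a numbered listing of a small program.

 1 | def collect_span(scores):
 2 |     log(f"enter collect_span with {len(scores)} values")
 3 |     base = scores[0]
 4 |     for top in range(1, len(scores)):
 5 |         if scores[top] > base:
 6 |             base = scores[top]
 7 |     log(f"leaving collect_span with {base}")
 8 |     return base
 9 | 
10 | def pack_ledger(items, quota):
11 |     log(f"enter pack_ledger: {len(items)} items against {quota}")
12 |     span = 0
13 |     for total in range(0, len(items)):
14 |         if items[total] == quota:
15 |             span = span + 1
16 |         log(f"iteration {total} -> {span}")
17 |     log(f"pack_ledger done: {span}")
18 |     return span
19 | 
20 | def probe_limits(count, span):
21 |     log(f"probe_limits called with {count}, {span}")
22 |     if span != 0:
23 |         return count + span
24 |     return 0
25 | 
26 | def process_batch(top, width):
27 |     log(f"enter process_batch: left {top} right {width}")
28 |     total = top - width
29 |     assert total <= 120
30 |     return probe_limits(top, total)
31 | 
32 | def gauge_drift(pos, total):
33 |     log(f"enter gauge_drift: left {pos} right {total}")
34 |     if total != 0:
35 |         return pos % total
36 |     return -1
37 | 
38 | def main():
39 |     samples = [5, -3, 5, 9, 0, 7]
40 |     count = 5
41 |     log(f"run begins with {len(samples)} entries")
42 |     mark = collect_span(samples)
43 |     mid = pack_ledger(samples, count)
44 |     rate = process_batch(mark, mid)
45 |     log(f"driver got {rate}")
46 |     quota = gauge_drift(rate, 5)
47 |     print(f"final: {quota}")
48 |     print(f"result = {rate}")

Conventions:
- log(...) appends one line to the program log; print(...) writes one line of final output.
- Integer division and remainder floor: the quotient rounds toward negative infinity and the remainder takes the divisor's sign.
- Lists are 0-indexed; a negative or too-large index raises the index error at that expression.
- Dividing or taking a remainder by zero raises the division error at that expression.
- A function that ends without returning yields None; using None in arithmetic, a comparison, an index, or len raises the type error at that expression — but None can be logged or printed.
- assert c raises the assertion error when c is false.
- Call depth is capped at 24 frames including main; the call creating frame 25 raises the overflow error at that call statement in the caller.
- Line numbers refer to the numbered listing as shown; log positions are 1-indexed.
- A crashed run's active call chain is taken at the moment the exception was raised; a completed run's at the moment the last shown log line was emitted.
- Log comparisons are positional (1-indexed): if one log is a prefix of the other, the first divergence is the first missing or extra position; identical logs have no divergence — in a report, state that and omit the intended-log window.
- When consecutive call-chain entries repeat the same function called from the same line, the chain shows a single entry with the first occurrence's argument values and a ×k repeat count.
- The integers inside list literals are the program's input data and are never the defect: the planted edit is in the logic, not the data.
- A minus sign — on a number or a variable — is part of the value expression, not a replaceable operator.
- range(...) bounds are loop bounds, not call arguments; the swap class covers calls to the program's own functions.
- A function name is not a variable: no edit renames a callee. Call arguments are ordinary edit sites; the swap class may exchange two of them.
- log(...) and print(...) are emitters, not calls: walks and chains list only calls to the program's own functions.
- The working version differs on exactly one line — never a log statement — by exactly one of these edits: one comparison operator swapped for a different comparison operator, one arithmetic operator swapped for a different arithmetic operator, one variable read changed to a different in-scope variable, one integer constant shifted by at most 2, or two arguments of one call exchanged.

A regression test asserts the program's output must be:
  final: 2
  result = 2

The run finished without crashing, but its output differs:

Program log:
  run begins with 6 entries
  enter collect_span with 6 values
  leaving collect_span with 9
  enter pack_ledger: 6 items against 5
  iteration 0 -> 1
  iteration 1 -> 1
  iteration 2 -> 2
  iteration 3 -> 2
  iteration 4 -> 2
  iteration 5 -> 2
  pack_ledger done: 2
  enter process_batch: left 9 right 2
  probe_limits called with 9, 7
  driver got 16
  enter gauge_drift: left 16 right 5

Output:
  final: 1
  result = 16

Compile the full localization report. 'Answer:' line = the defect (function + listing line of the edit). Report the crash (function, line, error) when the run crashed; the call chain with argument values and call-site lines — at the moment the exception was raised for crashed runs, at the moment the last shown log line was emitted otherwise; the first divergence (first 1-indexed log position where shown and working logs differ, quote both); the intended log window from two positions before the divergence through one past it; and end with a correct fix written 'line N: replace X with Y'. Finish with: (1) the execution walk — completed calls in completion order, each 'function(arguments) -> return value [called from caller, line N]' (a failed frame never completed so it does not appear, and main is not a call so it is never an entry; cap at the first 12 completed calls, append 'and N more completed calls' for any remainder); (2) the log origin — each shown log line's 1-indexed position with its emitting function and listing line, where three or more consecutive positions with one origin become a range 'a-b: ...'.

Answer: the defect is in probe_limits at line 23.
Key fact: Everything matches until log position 14, which reads 'driver got 16' in place of 'driver got 2'.
Call chain: main -> gauge_drift(16, 5) (called at line 46).
First divergence: position 14 — the shown line 'driver got 16' should read 'driver got 2'.
Intended log window:
  12: enter process_batch: left 9 right 2
  13: probe_limits called with 9, 7
  14: driver got 2
  15: enter gauge_drift: left 2 right 5
Execution walk:
  collect_span([5, -3, 5, 9, 0, 7]) -> 9  [called from main, line 42]
  pack_ledger([5, -3, 5, 9, 0, 7], 5) -> 2  [called from main, line 43]
  probe_limits(9, 7) -> 16  [called from process_batch, line 30]
  process_batch(9, 2) -> 16  [called from main, line 44]
  gauge_drift(16, 5) -> 1  [called from main, line 46]
Log line origins:
  1: emitted by main (line 41)
  2: emitted by collect_span (line 2)
  3: emitted by collect_span (line 7)
  4: emitted by pack_ledger (line 11)
  5-10: emitted by pack_ledger (line 16)
  11: emitted by pack_ledger (line 17)
  12: emitted by process_batch (line 27)
  13: emitted by probe_limits (line 21)
  14: emitted by main (line 45)
  15: emitted by gauge_drift (line 33)
A correct fix: line 23: replace `+` with `%`.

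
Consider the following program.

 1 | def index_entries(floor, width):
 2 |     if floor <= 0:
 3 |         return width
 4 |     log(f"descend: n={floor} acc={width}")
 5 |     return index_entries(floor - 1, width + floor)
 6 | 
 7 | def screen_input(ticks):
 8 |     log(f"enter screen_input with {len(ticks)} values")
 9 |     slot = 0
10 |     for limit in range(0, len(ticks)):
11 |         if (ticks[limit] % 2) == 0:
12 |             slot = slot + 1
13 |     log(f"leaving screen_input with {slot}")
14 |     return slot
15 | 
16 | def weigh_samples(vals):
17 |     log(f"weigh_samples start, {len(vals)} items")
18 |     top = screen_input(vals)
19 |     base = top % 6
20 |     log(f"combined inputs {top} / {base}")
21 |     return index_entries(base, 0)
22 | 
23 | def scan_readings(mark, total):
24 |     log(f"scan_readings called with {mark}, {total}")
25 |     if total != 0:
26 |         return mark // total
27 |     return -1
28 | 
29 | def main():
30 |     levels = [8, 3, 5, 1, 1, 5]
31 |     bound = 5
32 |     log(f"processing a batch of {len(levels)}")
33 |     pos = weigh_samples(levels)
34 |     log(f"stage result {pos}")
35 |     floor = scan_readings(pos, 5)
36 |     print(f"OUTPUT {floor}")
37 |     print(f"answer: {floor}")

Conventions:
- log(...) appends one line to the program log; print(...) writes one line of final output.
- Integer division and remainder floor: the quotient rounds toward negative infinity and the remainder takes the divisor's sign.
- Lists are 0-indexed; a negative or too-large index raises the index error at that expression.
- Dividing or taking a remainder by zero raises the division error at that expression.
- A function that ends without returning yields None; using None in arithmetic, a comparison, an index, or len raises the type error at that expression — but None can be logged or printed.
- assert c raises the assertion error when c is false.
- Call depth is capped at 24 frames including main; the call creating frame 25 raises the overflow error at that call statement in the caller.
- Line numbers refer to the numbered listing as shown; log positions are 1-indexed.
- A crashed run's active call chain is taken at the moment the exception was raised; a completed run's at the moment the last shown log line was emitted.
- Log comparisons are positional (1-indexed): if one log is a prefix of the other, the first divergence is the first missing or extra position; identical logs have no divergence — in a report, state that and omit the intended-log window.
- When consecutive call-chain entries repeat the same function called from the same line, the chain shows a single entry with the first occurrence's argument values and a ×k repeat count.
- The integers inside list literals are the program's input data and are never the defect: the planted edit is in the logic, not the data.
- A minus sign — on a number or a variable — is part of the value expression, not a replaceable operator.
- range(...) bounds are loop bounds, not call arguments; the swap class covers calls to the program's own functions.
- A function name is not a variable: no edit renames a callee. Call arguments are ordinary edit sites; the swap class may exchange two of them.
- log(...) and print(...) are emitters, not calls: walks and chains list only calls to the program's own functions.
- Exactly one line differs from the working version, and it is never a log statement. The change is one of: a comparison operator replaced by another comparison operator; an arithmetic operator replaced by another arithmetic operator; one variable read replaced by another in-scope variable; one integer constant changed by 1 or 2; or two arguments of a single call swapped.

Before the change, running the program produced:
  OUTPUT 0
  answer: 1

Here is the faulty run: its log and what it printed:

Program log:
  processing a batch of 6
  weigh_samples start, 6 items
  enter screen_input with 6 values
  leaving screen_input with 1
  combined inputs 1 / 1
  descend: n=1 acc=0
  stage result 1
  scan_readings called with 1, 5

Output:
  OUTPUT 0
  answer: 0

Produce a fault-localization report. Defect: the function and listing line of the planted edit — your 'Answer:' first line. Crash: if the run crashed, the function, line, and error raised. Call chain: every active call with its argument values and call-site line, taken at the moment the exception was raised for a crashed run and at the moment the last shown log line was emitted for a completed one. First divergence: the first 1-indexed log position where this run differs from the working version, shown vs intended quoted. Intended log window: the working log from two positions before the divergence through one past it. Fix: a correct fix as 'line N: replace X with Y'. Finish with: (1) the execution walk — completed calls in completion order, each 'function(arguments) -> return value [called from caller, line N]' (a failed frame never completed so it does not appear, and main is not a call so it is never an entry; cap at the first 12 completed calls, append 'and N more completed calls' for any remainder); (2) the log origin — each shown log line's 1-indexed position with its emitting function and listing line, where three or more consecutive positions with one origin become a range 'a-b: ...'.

Answer: the defect is in main at line 37.
Key fact: Nothing in the log betrays the bug — only the output does.
Call chain: main -> scan_readings(1, 5) (called at line 35).
First divergence: there is none — every log position agrees.
Execution walk:
  screen_input([8, 3, 5, 1, 1, 5]) -> 1  [called from weigh_samples, line 18]
  index_entries(0, 1) -> 1  [called from index_entries, line 5]
  index_entries(1, 0) -> 1  [called from weigh_samples, line 21]
  weigh_samples([8, 3, 5, 1, 1, 5]) -> 1  [called from main, line 33]
  scan_readings(1, 5) -> 0  [called from main, line 35]
Log origin:
  1 — main, line 32
  2 — weigh_samples, line 17
  3 — screen_input, line 8
  4 — screen_input, line 13
  5 — weigh_samples, line 20
  6 — index_entries, line 4
  7 — main, line 34
  8 — scan_readings, line 24
A correct fix: line 37: replace `floor` with `pos`.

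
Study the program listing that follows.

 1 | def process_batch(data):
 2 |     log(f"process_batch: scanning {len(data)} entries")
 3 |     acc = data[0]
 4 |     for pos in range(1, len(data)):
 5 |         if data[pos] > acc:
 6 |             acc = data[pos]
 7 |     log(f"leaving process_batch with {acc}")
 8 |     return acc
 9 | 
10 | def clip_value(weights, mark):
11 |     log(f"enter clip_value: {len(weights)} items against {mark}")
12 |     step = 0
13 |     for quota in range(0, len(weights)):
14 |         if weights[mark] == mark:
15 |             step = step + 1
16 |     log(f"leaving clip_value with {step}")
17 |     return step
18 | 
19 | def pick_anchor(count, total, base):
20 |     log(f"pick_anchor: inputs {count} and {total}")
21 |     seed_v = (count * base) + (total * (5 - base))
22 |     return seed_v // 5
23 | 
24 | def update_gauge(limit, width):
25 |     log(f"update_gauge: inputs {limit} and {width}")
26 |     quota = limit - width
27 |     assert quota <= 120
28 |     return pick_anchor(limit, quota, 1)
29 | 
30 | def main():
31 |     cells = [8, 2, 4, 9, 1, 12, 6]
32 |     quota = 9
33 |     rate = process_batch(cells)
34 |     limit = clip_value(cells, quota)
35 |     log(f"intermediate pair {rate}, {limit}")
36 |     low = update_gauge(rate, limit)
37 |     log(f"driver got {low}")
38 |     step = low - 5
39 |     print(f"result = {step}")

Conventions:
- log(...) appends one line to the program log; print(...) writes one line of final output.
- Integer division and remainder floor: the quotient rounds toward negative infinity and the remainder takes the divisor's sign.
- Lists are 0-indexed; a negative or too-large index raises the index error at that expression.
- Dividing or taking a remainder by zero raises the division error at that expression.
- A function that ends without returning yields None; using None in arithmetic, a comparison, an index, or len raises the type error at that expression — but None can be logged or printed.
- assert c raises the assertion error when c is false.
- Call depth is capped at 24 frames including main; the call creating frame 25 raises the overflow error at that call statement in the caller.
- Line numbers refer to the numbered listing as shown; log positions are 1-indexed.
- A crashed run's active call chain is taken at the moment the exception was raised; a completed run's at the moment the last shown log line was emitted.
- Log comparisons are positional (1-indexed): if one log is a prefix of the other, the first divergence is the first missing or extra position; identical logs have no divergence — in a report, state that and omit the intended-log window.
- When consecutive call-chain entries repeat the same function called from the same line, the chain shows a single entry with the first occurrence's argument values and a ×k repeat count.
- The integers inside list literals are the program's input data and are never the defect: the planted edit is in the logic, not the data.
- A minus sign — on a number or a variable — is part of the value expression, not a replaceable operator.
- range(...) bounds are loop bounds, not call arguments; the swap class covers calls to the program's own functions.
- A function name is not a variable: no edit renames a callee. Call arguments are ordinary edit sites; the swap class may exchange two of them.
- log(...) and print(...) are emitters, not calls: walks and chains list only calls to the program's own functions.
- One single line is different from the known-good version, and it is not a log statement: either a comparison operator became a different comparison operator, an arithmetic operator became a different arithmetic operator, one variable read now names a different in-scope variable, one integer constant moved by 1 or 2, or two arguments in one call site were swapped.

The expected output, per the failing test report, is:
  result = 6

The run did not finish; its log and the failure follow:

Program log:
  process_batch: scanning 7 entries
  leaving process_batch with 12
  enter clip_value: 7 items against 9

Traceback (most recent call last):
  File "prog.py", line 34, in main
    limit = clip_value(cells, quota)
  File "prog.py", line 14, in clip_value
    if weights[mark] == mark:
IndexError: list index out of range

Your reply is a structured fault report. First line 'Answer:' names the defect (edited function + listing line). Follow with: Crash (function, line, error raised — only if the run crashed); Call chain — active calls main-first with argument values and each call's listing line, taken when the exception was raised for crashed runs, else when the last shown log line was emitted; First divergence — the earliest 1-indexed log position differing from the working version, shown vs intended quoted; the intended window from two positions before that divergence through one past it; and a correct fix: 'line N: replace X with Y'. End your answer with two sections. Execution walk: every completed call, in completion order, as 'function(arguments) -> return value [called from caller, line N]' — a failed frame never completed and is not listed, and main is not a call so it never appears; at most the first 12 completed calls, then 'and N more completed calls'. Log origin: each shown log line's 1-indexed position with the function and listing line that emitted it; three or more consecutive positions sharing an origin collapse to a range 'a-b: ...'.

Answer: the defect is in clip_value at line 14.
Key observation: After 3 matching log lines the faulty run goes silent, while the working version continues with 'leaving clip_value with 1'.
Crash: clip_value, line 14, IndexError.
Call chain: main -> clip_value([8, 2, 4, 9, 1, 12, 6], 9) (called at line 34).
First divergence: position 4; the shown log stops at 3 lines while the working version next logs 'leaving clip_value with 1'.
Intended log window:
  2: leaving process_batch with 12
  3: enter clip_value: 7 items against 9
  4: leaving clip_value with 1
  5: intermediate pair 12, 1
Execution walk:
  process_batch([8, 2, 4, 9, 1, 12, 6]) -> 12  [called from main, line 33]
Origin of each log line:
  1 — process_batch, line 2
  2 — process_batch, line 7
  3 — clip_value, line 11
A correct fix: line 14: replace `weights[mark]` with `weights[quota]`.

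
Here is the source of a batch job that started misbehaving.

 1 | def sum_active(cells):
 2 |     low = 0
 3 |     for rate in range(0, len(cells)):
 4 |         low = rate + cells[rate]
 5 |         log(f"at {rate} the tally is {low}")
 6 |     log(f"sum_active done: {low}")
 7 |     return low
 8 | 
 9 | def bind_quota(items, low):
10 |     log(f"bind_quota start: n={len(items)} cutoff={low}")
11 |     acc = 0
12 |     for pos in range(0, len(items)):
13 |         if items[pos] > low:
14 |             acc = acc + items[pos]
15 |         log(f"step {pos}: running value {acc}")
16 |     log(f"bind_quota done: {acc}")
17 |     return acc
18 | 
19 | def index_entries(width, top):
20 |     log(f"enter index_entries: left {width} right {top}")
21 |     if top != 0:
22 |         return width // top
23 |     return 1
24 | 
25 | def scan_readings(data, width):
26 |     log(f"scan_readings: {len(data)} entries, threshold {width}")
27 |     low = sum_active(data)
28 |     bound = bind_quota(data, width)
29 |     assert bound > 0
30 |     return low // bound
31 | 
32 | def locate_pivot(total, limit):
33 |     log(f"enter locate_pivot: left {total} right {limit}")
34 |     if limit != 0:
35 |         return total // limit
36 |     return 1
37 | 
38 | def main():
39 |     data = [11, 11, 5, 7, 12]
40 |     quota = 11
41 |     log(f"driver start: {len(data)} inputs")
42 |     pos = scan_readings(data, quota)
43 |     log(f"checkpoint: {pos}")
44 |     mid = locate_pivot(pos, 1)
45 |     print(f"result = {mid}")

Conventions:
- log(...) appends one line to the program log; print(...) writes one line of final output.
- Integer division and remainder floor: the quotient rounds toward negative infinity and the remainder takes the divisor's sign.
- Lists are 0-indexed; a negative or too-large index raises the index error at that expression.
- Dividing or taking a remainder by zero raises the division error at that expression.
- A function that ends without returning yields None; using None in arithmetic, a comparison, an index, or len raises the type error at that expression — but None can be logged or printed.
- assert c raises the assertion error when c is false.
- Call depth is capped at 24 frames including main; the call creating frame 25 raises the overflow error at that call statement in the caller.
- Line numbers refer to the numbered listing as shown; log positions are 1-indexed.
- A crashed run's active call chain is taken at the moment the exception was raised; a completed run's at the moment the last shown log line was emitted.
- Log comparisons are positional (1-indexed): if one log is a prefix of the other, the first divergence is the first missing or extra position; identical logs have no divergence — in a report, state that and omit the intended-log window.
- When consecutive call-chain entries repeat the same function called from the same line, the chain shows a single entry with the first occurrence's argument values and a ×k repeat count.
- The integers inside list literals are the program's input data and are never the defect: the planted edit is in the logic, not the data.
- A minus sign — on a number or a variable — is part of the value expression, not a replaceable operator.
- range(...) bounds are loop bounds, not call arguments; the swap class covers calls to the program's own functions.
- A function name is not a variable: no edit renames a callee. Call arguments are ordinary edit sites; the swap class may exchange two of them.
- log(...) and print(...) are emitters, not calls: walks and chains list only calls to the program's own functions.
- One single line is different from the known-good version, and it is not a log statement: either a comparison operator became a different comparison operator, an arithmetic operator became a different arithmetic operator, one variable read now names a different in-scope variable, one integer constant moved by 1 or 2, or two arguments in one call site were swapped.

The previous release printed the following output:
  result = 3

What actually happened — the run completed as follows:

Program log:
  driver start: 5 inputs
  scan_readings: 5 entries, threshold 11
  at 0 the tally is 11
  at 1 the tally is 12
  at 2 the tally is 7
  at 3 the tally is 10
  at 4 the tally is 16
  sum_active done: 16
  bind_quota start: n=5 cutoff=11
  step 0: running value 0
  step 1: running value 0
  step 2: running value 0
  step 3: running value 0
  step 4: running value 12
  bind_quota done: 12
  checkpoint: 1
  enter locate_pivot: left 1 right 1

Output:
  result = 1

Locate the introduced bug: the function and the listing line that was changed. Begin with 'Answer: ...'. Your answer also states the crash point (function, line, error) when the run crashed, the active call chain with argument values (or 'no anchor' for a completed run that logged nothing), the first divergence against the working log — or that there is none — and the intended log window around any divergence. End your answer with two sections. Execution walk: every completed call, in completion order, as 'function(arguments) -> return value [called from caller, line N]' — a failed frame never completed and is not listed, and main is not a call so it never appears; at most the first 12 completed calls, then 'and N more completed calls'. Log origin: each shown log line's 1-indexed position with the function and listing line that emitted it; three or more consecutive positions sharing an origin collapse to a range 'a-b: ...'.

Answer: the defect is in sum_active at line 4.
Key observation: Everything matches until log position 4, which reads 'at 1 the tally is 12' in place of 'at 1 the tally is 22'.
Call chain: main -> locate_pivot(1, 1) (called at line 44).
First divergence: position 4; shown 'at 1 the tally is 12' vs intended 'at 1 the tally is 22'.
Intended log window:
  2: scan_readings: 5 entries, threshold 11
  3: at 0 the tally is 11
  4: at 1 the tally is 22
  5: at 2 the tally is 27
Execution walk:
  sum_active([11, 11, 5, 7, 12]) -> 16  [called from scan_readings, line 27]
  bind_quota([11, 11, 5, 7, 12], 11) -> 12  [called from scan_readings, line 28]
  scan_readings([11, 11, 5, 7, 12], 11) -> 1  [called from main, line 42]
  locate_pivot(1, 1) -> 1  [called from main, line 44]
Log line origins:
  1: logged in main at line 41
  2: logged in scan_readings at line 26
  3-7: logged in sum_active at line 5
  8: logged in sum_active at line 6
  9: logged in bind_quota at line 10
  10-14: logged in bind_quota at line 15
  15: logged in bind_quota at line 16
  16: logged in main at line 43
  17: logged in locate_pivot at line 33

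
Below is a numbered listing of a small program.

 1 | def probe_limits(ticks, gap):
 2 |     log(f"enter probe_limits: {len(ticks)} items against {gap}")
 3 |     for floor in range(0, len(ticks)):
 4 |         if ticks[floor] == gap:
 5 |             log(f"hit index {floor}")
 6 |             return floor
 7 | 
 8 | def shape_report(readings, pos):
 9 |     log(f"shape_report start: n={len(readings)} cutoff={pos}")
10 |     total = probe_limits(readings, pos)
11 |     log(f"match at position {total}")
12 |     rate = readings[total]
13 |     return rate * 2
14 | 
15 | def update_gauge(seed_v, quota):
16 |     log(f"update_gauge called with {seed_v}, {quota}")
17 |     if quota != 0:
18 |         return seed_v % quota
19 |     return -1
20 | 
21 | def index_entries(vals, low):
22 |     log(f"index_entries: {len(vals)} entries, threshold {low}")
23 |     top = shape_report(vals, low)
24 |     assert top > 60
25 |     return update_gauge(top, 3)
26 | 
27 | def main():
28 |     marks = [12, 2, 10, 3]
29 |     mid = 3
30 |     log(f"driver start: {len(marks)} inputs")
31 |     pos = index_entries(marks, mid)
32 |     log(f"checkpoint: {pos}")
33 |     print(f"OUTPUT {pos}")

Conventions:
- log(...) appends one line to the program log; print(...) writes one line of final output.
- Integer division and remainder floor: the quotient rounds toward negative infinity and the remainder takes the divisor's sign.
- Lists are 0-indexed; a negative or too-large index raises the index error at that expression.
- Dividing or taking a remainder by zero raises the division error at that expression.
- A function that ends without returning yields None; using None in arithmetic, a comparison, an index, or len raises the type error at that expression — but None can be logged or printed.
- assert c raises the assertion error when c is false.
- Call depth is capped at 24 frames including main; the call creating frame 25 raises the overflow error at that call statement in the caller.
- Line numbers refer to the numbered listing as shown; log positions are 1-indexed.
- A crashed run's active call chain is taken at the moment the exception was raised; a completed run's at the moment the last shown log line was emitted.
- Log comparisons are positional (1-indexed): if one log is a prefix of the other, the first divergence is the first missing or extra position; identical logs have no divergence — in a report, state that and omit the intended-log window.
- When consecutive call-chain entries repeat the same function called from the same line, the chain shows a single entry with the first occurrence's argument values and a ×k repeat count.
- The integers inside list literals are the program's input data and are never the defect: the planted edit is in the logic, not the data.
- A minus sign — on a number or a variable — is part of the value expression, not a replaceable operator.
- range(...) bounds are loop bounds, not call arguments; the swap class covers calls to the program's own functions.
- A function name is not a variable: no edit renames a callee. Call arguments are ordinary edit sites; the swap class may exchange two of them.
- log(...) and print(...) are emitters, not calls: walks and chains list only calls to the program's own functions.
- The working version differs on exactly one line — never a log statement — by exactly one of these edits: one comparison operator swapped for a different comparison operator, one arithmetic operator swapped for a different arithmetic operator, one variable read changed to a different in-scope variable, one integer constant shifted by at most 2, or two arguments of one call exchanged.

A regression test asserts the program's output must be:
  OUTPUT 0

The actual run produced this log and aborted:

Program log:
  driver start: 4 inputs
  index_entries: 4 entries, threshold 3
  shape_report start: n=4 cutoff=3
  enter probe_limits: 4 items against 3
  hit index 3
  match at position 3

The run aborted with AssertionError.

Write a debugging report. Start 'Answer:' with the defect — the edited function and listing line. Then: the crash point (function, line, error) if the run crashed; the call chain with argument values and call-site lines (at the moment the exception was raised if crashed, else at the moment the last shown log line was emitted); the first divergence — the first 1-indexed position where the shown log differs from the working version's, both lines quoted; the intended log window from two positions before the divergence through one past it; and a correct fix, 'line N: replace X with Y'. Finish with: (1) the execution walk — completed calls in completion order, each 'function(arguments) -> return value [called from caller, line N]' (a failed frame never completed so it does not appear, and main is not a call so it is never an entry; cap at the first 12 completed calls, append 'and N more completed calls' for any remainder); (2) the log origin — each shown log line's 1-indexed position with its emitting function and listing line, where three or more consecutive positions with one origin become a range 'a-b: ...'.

Answer: the defect is in index_entries at line 24.
Key fact: The log ends early — 6 lines, where the working version next logs 'update_gauge called with 6, 3'.
Crash: index_entries, line 24, AssertionError.
Call chain: main -> index_entries([12, 2, 10, 3], 3) (called at line 31).
First divergence: position 7 — after 6 matching lines the faulty run goes silent; intended next line 'update_gauge called with 6, 3'.
Intended log window:
  5: hit index 3
  6: match at position 3
  7: update_gauge called with 6, 3
  8: checkpoint: 0
Execution walk:
  probe_limits([12, 2, 10, 3], 3) -> 3  [called from shape_report, line 10]
  shape_report([12, 2, 10, 3], 3) -> 6  [called from index_entries, line 23]
Log line origins:
  1: emitted by main (line 30)
  2: emitted by index_entries (line 22)
  3: emitted by shape_report (line 9)
  4: emitted by probe_limits (line 2)
  5: emitted by probe_limits (line 5)
  6: emitted by shape_report (line 11)
A correct fix: line 24: replace `>` with `<=`.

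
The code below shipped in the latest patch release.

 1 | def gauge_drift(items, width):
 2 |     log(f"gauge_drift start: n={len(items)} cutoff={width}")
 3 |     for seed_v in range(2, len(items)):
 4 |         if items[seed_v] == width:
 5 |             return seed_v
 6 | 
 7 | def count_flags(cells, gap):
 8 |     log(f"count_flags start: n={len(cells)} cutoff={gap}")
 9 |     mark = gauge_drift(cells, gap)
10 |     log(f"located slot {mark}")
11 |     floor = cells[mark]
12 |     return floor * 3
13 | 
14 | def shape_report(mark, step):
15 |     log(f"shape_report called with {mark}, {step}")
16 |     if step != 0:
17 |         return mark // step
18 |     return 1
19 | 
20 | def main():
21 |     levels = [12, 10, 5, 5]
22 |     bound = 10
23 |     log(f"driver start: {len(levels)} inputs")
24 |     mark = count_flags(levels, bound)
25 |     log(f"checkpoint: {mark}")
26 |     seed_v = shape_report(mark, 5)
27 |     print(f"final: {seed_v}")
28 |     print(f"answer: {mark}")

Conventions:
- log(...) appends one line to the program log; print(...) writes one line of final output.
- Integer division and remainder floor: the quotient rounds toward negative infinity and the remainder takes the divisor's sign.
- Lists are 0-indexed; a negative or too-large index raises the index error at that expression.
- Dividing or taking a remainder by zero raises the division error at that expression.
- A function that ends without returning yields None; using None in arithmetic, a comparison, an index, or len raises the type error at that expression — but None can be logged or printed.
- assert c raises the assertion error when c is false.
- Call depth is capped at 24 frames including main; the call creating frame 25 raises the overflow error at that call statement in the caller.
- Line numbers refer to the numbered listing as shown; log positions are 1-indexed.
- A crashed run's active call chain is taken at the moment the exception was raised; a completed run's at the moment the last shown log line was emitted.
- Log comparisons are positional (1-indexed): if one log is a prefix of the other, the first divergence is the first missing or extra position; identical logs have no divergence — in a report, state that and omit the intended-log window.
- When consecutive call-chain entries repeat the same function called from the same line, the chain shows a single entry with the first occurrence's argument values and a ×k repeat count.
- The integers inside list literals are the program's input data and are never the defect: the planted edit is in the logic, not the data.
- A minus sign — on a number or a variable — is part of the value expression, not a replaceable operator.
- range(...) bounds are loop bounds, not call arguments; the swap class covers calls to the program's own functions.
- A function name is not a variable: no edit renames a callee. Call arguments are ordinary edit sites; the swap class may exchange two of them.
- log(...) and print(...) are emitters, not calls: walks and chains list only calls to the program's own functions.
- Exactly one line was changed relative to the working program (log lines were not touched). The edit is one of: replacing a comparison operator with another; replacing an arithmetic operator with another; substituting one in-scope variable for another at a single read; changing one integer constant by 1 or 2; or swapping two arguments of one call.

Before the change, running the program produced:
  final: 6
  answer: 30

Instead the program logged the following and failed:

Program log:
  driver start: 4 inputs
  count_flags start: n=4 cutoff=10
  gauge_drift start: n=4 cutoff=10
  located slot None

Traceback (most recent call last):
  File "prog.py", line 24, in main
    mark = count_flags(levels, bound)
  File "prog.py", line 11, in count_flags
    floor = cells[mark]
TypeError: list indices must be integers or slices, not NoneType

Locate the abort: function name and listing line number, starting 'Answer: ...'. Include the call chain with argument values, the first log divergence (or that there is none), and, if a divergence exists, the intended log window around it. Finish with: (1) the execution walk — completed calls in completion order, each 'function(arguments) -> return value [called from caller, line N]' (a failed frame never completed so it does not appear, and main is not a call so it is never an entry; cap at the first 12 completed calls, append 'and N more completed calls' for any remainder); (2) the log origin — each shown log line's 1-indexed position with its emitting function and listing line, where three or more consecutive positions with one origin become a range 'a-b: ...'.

Answer: the error was raised in count_flags, line 11.
Key fact: The log first diverges at position 4: the faulty run prints 'located slot None' where the working version prints 'located slot 1'.
Call chain: main -> count_flags([12, 10, 5, 5], 10) (called at line 24).
First divergence: at position 4 the run shows 'located slot None' where the working version logs 'located slot 1'.
Intended log window:
  2: count_flags start: n=4 cutoff=10
  3: gauge_drift start: n=4 cutoff=10
  4: located slot 1
  5: checkpoint: 30
Execution walk:
  gauge_drift([12, 10, 5, 5], 10) -> None  [called from count_flags, line 9]
Log line origins:
  1: from main, line 23
  2: from count_flags, line 8
  3: from gauge_drift, line 2
  4: from count_flags, line 10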